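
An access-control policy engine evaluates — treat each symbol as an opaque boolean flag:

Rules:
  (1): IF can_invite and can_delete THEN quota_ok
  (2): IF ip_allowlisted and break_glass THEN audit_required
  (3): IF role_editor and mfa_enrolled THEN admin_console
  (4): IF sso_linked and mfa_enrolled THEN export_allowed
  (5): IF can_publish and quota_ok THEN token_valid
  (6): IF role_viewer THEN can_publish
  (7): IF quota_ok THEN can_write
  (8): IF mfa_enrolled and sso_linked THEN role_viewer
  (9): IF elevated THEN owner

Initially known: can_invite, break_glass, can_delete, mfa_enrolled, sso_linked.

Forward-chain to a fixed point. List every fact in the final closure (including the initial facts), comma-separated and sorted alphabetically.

Round 1 — (1), (4), (8), derive quota_ok, export_allowed, role_viewer.
Round 2 — (6), (7), derive can_publish, can_write.
Round 3 — (5), derive token_valid.

break_glass, can_delete, can_invite, can_publish, can_write, export_allowed, mfa_enrolled, quota_ok, role_viewer, sso_linked, token_valid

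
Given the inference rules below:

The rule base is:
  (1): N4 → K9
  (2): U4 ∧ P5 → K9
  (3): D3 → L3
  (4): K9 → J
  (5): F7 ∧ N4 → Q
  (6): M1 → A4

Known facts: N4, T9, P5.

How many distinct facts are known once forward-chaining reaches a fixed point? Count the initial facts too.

Round 1: (1) [N4 → K9]. Adds K9.
Round 2: (4) [K9 → J]. Adds J.
Closure: {J, K9, N4, P5, T9} — 5 facts.

5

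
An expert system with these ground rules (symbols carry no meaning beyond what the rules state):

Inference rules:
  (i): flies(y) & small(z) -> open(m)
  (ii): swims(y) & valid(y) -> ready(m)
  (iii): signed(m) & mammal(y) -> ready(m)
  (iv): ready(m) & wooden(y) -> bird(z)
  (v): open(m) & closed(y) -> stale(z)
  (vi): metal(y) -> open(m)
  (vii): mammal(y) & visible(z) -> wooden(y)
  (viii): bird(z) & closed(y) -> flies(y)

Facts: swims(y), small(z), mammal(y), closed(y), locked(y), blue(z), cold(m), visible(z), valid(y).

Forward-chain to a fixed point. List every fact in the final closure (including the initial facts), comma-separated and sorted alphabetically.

Round 1 fires (ii), (vii), giving ready(m), wooden(y).
Round 2 fires (iv), giving bird(z).
Round 3 fires (viii), giving flies(y).
Round 4 fires (i), giving open(m).
Round 5 fires (v), giving stale(z).

bird(z), blue(z), closed(y), cold(m), flies(y), locked(y), mammal(y), open(m), ready(m), small(z), stale(z), swims(y), valid(y), visible(z), wooden(y)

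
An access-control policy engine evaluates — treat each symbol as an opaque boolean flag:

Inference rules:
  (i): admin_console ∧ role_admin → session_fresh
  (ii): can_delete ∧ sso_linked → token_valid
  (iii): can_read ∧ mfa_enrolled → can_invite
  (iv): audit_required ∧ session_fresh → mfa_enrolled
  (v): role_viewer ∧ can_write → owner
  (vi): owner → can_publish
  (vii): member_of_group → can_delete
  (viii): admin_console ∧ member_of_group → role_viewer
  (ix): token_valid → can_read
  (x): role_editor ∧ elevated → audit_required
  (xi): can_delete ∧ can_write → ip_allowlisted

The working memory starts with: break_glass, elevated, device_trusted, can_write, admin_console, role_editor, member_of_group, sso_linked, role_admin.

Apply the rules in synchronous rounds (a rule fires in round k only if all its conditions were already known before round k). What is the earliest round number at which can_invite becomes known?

Round 1: (i) [admin_console ∧ role_admin → session_fresh]; (vii) [member_of_group → can_delete]; (viii) [admin_console ∧ member_of_group → role_viewer]; (x) [role_editor ∧ elevated → audit_required]. Adds session_fresh, can_delete, role_viewer, audit_required.
Round 2: (ii) [can_delete ∧ sso_linked → token_valid]; (iv) [audit_required ∧ session_fresh → mfa_enrolled]; (v) [role_viewer ∧ can_write → owner]; (xi) [can_delete ∧ can_write → ip_allowlisted]. Adds token_valid, mfa_enrolled, owner, ip_allowlisted.
Round 3: (vi) [owner → can_publish]; (ix) [token_valid → can_read]. Adds can_publish, can_read.
Round 4: (iii) [can_read ∧ mfa_enrolled → can_invite]. Adds can_invite.
can_invite first appears in round 4.

4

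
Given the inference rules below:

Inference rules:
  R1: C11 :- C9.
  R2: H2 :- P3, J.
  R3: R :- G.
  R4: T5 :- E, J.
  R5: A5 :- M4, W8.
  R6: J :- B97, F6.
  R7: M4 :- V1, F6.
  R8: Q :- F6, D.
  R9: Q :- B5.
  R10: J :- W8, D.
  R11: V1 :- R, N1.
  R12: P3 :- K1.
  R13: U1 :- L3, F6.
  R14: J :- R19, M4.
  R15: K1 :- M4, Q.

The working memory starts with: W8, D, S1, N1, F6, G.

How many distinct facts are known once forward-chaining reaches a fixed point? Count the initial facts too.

15

Round 1: R3 [R :- G.]; R8 [Q :- F6, D.]; R10 [J :- W8, D.]. Adds R, Q, J.
Round 2: R11 [V1 :- R, N1.]. Adds V1.
Round 3: R7 [M4 :- V1, F6.]. Adds M4.
Round 4: R5 [A5 :- M4, W8.]; R15 [K1 :- M4, Q.]. Adds A5, K1.
Round 5: R12 [P3 :- K1.]. Adds P3.
Round 6: R2 [H2 :- P3, J.]. Adds H2.
Closure: {A5, D, F6, G, H2, J, K1, M4, N1, P3, Q, R, S1, V1, W8} — 15 facts.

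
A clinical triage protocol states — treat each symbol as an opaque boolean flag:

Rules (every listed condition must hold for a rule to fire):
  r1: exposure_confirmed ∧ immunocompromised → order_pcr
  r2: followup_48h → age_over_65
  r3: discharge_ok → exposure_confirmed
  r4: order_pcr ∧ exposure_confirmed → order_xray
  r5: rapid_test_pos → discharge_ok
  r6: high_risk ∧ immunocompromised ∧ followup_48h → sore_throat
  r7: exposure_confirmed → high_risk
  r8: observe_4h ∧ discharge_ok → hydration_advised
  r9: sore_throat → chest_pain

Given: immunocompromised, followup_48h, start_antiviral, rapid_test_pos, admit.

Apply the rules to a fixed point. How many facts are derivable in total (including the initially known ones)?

Round 1 fires r2, r5, giving age_over_65, discharge_ok.
Round 2 fires r3, giving exposure_confirmed.
Round 3 fires r1, r7, giving order_pcr, high_risk.
Round 4 fires r4, r6, giving order_xray, sore_throat.
Round 5 fires r9, giving chest_pain.
Closure: {admit, age_over_65, chest_pain, discharge_ok, exposure_confirmed, followup_48h, high_risk, immunocompromised, order_pcr, order_xray, rapid_test_pos, sore_throat, start_antiviral} — 13 facts.

13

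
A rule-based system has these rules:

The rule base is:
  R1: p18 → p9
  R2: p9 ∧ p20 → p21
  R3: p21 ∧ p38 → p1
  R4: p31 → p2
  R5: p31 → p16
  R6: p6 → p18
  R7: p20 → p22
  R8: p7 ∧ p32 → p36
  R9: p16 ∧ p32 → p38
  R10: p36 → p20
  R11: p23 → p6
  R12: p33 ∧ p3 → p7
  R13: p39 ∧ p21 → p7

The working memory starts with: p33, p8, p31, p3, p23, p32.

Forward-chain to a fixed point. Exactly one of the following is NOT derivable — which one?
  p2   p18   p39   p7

p39

Round 1 — R4, R5, R11, R12, derive p2, p16, p6, p7.
Round 2 — R6, R8, R9, derive p18, p36, p38.
Round 3 — R1, R10, derive p9, p20.
Round 4 — R2, R7, derive p21, p22.
Round 5 — R3, derive p1.
Derived: p2 (round 1), p7 (round 1), p18 (round 2). p39 never appears in any round.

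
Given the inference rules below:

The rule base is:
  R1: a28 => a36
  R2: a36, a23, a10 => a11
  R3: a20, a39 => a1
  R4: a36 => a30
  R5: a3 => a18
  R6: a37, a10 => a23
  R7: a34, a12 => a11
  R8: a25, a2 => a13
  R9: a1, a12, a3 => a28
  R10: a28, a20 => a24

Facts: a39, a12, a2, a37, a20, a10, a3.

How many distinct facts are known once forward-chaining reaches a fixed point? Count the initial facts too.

15

Round 1 — R3, R5, R6, derive a1, a18, a23.
Round 2 — R9, derive a28.
Round 3 — R1, R10, derive a36, a24.
Round 4 — R2, R4, derive a11, a30.
Closure: {a1, a10, a11, a12, a18, a2, a20, a23, a24, a28, a3, a30, a36, a37, a39} — 15 facts.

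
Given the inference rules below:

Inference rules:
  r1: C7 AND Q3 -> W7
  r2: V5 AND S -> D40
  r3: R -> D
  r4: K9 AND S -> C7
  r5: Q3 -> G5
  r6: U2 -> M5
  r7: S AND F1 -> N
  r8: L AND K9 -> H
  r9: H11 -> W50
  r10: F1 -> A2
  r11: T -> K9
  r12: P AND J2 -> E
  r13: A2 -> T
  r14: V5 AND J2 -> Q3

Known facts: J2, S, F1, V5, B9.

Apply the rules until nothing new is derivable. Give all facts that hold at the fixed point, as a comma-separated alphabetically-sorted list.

A2, B9, C7, D40, F1, G5, J2, K9, N, Q3, S, T, V5, W7

Round 1: r2 [V5 AND S -> D40]; r7 [S AND F1 -> N]; r10 [F1 -> A2]; r14 [V5 AND J2 -> Q3]. Adds D40, N, A2, Q3.
Round 2: r5 [Q3 -> G5]; r13 [A2 -> T]. Adds G5, T.
Round 3: r11 [T -> K9]. Adds K9.
Round 4: r4 [K9 AND S -> C7]. Adds C7.
Round 5: r1 [C7 AND Q3 -> W7]. Adds W7.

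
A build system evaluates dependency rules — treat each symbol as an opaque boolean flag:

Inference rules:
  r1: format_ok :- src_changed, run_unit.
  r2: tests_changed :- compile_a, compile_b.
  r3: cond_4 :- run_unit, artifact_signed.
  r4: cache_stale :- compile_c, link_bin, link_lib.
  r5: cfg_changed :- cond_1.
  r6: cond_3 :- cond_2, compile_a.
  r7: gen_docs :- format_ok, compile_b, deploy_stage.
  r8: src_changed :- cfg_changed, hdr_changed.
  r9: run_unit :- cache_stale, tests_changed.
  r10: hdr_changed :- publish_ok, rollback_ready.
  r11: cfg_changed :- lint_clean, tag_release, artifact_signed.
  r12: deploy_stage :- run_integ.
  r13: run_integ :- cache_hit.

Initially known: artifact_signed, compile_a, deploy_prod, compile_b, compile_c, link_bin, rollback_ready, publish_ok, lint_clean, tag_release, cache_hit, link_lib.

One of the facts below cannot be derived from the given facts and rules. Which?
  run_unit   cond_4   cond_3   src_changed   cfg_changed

cond_3

Round 1: r2 [tests_changed :- compile_a, compile_b.]; r4 [cache_stale :- compile_c, link_bin, link_lib.]; r10 [hdr_changed :- publish_ok, rollback_ready.]; r11 [cfg_changed :- lint_clean, tag_release, artifact_signed.]; r13 [run_integ :- cache_hit.]. Adds tests_changed, cache_stale, hdr_changed, cfg_changed, run_integ.
Round 2: r8 [src_changed :- cfg_changed, hdr_changed.]; r9 [run_unit :- cache_stale, tests_changed.]; r12 [deploy_stage :- run_integ.]. Adds src_changed, run_unit, deploy_stage.
Round 3: r1 [format_ok :- src_changed, run_unit.]; r3 [cond_4 :- run_unit, artifact_signed.]. Adds format_ok, cond_4.
Round 4: r7 [gen_docs :- format_ok, compile_b, deploy_stage.]. Adds gen_docs.
Derived: run_unit (round 2), cfg_changed (round 1), src_changed (round 2), cond_4 (round 3). cond_3 never appears in any round.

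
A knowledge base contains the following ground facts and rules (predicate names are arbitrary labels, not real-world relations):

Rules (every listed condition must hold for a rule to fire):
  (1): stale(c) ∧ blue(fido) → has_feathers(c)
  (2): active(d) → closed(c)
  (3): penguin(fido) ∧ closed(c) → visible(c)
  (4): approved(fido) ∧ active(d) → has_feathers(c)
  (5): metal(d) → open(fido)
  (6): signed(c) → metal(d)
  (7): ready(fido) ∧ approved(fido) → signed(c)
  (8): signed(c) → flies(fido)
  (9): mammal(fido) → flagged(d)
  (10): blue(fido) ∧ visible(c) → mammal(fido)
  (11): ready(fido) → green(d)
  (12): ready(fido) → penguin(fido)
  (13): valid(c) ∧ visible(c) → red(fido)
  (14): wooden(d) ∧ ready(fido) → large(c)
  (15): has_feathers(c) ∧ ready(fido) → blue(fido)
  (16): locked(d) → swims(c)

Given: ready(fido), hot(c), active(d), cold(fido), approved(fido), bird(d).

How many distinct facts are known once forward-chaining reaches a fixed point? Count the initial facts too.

18

Round 1 fires (2), (4), (7), (11), (12), giving closed(c), has_feathers(c), signed(c), green(d), penguin(fido).
Round 2 fires (3), (6), (8), (15), giving visible(c), metal(d), flies(fido), blue(fido).
Round 3 fires (5), (10), giving open(fido), mammal(fido).
Round 4 fires (9), giving flagged(d).
Closure: {active(d), approved(fido), bird(d), blue(fido), closed(c), cold(fido), flagged(d), flies(fido), green(d), has_feathers(c), hot(c), mammal(fido), metal(d), open(fido), penguin(fido), ready(fido), signed(c), visible(c)} — 18 facts.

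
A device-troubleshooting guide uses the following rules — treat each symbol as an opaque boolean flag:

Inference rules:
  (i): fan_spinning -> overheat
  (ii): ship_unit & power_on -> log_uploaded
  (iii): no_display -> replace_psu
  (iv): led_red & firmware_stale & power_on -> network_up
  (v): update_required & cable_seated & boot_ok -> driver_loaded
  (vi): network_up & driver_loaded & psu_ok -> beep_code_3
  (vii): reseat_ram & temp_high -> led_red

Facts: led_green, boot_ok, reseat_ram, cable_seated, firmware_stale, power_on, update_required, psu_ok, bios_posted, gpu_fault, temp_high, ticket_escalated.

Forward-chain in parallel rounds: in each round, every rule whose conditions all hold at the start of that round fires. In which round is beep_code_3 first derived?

3

Round 1: (v) [update_required & cable_seated & boot_ok -> driver_loaded]; (vii) [reseat_ram & temp_high -> led_red]. Adds driver_loaded, led_red.
Round 2: (iv) [led_red & firmware_stale & power_on -> network_up]. Adds network_up.
Round 3: (vi) [network_up & driver_loaded & psu_ok -> beep_code_3]. Adds beep_code_3.
beep_code_3 first appears in round 3.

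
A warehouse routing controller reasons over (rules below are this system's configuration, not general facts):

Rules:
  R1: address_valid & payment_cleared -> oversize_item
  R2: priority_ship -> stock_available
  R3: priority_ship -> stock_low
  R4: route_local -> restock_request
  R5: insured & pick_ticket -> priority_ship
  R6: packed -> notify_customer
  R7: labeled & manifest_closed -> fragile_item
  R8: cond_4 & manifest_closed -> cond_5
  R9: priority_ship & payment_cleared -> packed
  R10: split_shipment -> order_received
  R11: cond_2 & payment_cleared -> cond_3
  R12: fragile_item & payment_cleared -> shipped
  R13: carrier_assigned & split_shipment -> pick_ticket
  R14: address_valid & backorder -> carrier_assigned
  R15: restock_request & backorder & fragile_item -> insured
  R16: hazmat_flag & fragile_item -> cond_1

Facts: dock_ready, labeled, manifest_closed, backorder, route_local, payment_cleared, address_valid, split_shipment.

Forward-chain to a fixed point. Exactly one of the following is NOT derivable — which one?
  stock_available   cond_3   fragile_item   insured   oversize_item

cond_3

[1] R1 [address_valid & payment_cleared -> oversize_item]; R4 [route_local -> restock_request]; R7 [labeled & manifest_closed -> fragile_item]; R10 [split_shipment -> order_received]; R14 [address_valid & backorder -> carrier_assigned]. ⇒ new: oversize_item, restock_request, fragile_item, order_received, carrier_assigned.
[2] R12 [fragile_item & payment_cleared -> shipped]; R13 [carrier_assigned & split_shipment -> pick_ticket]; R15 [restock_request & backorder & fragile_item -> insured]. ⇒ new: shipped, pick_ticket, insured.
[3] R5 [insured & pick_ticket -> priority_ship]. ⇒ new: priority_ship.
[4] R2 [priority_ship -> stock_available]; R3 [priority_ship -> stock_low]; R9 [priority_ship & payment_cleared -> packed]. ⇒ new: stock_available, stock_low, packed.
[5] R6 [packed -> notify_customer]. ⇒ new: notify_customer.
Derived: stock_available (round 4), insured (round 2), oversize_item (round 1), fragile_item (round 1). cond_3 never appears in any round.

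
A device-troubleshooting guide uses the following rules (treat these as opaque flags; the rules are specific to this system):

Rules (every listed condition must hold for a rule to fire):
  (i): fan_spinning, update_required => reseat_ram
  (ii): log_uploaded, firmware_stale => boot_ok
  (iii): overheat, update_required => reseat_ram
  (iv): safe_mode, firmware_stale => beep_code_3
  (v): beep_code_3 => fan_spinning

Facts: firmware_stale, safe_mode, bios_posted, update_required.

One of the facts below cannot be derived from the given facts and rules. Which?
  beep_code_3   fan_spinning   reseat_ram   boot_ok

boot_ok

[1] (iv) [safe_mode, firmware_stale => beep_code_3]. ⇒ new: beep_code_3.
[2] (v) [beep_code_3 => fan_spinning]. ⇒ new: fan_spinning.
[3] (i) [fan_spinning, update_required => reseat_ram]. ⇒ new: reseat_ram.
Derived: fan_spinning (round 2), beep_code_3 (round 1), reseat_ram (round 3). boot_ok never appears in any round.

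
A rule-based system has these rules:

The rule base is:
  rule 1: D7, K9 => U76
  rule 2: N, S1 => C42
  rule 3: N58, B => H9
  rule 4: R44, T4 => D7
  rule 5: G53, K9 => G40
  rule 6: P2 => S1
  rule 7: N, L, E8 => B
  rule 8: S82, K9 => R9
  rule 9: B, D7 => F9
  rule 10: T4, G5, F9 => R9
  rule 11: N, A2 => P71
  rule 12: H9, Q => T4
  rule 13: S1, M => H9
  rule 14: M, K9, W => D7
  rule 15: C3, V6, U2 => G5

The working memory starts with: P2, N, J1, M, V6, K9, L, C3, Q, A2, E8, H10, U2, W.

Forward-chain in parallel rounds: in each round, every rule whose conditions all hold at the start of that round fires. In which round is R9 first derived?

4

Round 1 — rule 6, rule 7, rule 11, rule 14, rule 15, derive S1, B, P71, D7, G5.
Round 2 — rule 1, rule 2, rule 9, rule 13, derive U76, C42, F9, H9.
Round 3 — rule 12, derive T4.
Round 4 — rule 10, derive R9.
R9 first appears in round 4.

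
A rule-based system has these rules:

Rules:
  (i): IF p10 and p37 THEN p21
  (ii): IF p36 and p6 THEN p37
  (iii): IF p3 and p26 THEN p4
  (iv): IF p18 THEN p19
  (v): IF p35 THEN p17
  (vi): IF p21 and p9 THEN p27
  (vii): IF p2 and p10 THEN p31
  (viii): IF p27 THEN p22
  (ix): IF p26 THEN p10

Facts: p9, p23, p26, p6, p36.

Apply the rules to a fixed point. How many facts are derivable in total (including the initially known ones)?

Round 1 — (ii), (ix), derive p37, p10.
Round 2 — (i), derive p21.
Round 3 — (vi), derive p27.
Round 4 — (viii), derive p22.
Closure: {p10, p21, p22, p23, p26, p27, p36, p37, p6, p9} — 10 facts.

10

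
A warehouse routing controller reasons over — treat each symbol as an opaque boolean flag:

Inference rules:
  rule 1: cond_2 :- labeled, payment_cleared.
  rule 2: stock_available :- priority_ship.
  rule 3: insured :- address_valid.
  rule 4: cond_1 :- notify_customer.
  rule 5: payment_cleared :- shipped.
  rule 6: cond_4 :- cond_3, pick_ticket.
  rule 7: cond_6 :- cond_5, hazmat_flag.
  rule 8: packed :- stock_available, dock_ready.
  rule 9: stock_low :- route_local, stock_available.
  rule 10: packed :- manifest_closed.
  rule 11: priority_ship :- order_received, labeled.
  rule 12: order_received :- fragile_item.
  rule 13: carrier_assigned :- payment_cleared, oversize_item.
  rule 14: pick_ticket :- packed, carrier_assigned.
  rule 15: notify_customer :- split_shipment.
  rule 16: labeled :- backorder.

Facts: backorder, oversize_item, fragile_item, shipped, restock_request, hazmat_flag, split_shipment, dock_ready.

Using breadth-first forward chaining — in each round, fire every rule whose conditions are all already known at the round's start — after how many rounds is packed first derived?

4

Round 1 — rule 5, rule 12, rule 15, rule 16, derive payment_cleared, order_received, notify_customer, labeled.
Round 2 — rule 1, rule 4, rule 11, rule 13, derive cond_2, cond_1, priority_ship, carrier_assigned.
Round 3 — rule 2, derive stock_available.
Round 4 — rule 8, derive packed.
packed first appears in round 4.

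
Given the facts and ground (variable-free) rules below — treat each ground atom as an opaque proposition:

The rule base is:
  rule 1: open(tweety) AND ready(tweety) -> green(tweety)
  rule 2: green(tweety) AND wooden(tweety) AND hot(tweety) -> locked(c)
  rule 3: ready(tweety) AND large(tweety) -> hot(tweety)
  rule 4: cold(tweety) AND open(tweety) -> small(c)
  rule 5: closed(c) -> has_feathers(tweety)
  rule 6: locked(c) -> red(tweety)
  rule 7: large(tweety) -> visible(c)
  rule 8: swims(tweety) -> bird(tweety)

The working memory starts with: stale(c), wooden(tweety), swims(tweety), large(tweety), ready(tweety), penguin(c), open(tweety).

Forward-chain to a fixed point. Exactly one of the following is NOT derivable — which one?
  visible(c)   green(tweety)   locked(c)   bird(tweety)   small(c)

small(c)

Round 1: rule 1 [open(tweety) AND ready(tweety) -> green(tweety)]; rule 3 [ready(tweety) AND large(tweety) -> hot(tweety)]; rule 7 [large(tweety) -> visible(c)]; rule 8 [swims(tweety) -> bird(tweety)]. New: green(tweety), hot(tweety), visible(c), bird(tweety).
Round 2: rule 2 [green(tweety) AND wooden(tweety) AND hot(tweety) -> locked(c)]. New: locked(c).
Round 3: rule 6 [locked(c) -> red(tweety)]. New: red(tweety).
Derived: bird(tweety) (round 1), green(tweety) (round 1), locked(c) (round 2), visible(c) (round 1). small(c) never appears in any round.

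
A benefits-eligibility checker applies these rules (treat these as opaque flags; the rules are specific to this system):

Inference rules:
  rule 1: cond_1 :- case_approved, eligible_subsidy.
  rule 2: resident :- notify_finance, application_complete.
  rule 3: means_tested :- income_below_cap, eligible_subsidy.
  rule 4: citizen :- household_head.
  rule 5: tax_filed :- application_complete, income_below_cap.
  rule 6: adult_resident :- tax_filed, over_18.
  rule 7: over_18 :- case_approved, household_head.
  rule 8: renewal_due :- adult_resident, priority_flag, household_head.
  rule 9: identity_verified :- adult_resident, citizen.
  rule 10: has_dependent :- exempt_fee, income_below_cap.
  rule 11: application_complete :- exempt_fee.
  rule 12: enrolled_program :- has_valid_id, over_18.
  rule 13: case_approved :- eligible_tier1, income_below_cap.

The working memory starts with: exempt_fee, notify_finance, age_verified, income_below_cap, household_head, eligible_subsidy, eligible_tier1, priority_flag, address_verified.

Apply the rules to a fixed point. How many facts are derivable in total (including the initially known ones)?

21

Round 1 — rule 3, rule 4, rule 10, rule 11, rule 13, derive means_tested, citizen, has_dependent, application_complete, case_approved.
Round 2 — rule 1, rule 2, rule 5, rule 7, derive cond_1, resident, tax_filed, over_18.
Round 3 — rule 6, derive adult_resident.
Round 4 — rule 8, rule 9, derive renewal_due, identity_verified.
Closure: {address_verified, adult_resident, age_verified, application_complete, case_approved, citizen, cond_1, eligible_subsidy, eligible_tier1, exempt_fee, has_dependent, household_head, identity_verified, income_below_cap, means_tested, notify_finance, over_18, priority_flag, renewal_due, resident, tax_filed} — 21 facts.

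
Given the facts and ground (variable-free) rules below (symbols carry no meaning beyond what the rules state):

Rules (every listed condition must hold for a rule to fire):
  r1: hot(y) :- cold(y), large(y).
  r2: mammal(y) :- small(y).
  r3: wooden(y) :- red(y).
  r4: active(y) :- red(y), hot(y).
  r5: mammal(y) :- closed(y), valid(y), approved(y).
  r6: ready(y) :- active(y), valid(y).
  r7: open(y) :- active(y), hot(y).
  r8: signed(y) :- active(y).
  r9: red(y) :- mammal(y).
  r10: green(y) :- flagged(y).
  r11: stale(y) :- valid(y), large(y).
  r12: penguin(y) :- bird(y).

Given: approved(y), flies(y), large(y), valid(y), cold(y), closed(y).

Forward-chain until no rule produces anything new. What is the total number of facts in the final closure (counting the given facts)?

[1] r1 [hot(y) :- cold(y), large(y).]; r5 [mammal(y) :- closed(y), valid(y), approved(y).]; r11 [stale(y) :- valid(y), large(y).]. ⇒ new: hot(y), mammal(y), stale(y).
[2] r9 [red(y) :- mammal(y).]. ⇒ new: red(y).
[3] r3 [wooden(y) :- red(y).]; r4 [active(y) :- red(y), hot(y).]. ⇒ new: wooden(y), active(y).
[4] r6 [ready(y) :- active(y), valid(y).]; r7 [open(y) :- active(y), hot(y).]; r8 [signed(y) :- active(y).]. ⇒ new: ready(y), open(y), signed(y).
Closure: {active(y), approved(y), closed(y), cold(y), flies(y), hot(y), large(y), mammal(y), open(y), ready(y), red(y), signed(y), stale(y), valid(y), wooden(y)} — 15 facts.

15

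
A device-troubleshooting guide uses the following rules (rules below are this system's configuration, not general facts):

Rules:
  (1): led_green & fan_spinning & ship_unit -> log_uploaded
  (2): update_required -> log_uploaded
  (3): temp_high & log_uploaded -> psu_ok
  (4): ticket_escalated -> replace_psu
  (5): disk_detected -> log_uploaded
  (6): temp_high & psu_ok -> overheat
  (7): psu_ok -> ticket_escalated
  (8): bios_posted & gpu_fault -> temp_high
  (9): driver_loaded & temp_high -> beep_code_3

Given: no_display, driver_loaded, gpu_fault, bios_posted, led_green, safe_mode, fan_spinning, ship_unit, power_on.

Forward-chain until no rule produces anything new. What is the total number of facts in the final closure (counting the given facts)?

16

Round 1 — (1), (8), derive log_uploaded, temp_high.
Round 2 — (3), (9), derive psu_ok, beep_code_3.
Round 3 — (6), (7), derive overheat, ticket_escalated.
Round 4 — (4), derive replace_psu.
Closure: {beep_code_3, bios_posted, driver_loaded, fan_spinning, gpu_fault, led_green, log_uploaded, no_display, overheat, power_on, psu_ok, replace_psu, safe_mode, ship_unit, temp_high, ticket_escalated} — 16 facts.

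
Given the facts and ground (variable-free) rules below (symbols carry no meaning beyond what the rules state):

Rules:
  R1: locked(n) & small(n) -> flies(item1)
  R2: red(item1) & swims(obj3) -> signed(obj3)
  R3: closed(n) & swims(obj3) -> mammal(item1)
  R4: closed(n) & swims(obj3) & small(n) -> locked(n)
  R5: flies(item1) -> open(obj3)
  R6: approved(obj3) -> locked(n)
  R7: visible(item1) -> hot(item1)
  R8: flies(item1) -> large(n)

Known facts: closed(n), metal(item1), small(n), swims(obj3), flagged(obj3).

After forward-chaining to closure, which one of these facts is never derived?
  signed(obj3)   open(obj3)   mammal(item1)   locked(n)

signed(obj3)

Round 1: R3 [closed(n) & swims(obj3) -> mammal(item1)]; R4 [closed(n) & swims(obj3) & small(n) -> locked(n)]. New: mammal(item1), locked(n).
Round 2: R1 [locked(n) & small(n) -> flies(item1)]. New: flies(item1).
Round 3: R5 [flies(item1) -> open(obj3)]; R8 [flies(item1) -> large(n)]. New: open(obj3), large(n).
Derived: open(obj3) (round 3), mammal(item1) (round 1), locked(n) (round 1). signed(obj3) never appears in any round.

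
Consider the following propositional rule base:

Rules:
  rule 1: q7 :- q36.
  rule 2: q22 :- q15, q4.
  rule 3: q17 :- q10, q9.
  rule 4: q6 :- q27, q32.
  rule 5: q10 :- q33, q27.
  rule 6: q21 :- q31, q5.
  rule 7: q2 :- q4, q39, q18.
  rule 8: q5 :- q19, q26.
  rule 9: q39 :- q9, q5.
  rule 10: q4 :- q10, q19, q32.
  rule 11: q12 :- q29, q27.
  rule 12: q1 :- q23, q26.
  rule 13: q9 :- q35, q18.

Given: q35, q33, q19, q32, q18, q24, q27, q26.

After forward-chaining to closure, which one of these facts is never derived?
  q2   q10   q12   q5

Round 1 — rule 4, rule 5, rule 8, rule 13, derive q6, q10, q5, q9.
Round 2 — rule 3, rule 9, rule 10, derive q17, q39, q4.
Round 3 — rule 7, derive q2.
Derived: q10 (round 1), q2 (round 3), q5 (round 1). q12 never appears in any round.

q12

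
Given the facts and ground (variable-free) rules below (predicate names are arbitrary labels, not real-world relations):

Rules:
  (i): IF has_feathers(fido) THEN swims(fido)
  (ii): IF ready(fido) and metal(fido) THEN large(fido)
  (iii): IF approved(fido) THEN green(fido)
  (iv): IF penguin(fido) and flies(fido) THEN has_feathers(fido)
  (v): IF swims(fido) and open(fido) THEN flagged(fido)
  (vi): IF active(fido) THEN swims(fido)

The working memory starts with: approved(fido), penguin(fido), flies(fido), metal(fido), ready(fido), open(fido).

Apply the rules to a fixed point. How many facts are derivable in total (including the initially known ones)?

11

Round 1: (ii) [IF ready(fido) and metal(fido) THEN large(fido)]; (iii) [IF approved(fido) THEN green(fido)]; (iv) [IF penguin(fido) and flies(fido) THEN has_feathers(fido)]. New: large(fido), green(fido), has_feathers(fido).
Round 2: (i) [IF has_feathers(fido) THEN swims(fido)]. New: swims(fido).
Round 3: (v) [IF swims(fido) and open(fido) THEN flagged(fido)]. New: flagged(fido).
Closure: {approved(fido), flagged(fido), flies(fido), green(fido), has_feathers(fido), large(fido), metal(fido), open(fido), penguin(fido), ready(fido), swims(fido)} — 11 facts.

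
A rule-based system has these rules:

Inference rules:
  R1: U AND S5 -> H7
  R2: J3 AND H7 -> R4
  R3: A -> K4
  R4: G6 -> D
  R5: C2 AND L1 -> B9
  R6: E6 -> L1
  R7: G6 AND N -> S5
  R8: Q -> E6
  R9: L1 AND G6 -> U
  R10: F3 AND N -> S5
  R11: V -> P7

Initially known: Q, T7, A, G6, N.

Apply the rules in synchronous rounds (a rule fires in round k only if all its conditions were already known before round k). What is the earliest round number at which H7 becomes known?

Round 1: R3 [A -> K4]; R4 [G6 -> D]; R7 [G6 AND N -> S5]; R8 [Q -> E6]. New: K4, D, S5, E6.
Round 2: R6 [E6 -> L1]. New: L1.
Round 3: R9 [L1 AND G6 -> U]. New: U.
Round 4: R1 [U AND S5 -> H7]. New: H7.
H7 first appears in round 4.

4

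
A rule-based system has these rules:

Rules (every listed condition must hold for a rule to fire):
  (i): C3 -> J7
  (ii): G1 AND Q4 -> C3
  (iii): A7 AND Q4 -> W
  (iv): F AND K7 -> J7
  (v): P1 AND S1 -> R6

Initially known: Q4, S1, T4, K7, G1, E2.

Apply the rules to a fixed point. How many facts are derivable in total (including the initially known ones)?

Round 1: (ii) [G1 AND Q4 -> C3]. New: C3.
Round 2: (i) [C3 -> J7]. New: J7.
Closure: {C3, E2, G1, J7, K7, Q4, S1, T4} — 8 facts.

8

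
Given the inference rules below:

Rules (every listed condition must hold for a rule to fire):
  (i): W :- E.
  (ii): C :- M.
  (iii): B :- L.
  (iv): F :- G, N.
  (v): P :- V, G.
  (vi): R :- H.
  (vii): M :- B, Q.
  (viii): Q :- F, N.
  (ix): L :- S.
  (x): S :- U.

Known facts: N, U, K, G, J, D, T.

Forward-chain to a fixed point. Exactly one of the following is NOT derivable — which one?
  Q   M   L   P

P

Round 1 fires (iv), (x), giving F, S.
Round 2 fires (viii), (ix), giving Q, L.
Round 3 fires (iii), giving B.
Round 4 fires (vii), giving M.
Round 5 fires (ii), giving C.
Derived: Q (round 2), L (round 2), M (round 4). P never appears in any round.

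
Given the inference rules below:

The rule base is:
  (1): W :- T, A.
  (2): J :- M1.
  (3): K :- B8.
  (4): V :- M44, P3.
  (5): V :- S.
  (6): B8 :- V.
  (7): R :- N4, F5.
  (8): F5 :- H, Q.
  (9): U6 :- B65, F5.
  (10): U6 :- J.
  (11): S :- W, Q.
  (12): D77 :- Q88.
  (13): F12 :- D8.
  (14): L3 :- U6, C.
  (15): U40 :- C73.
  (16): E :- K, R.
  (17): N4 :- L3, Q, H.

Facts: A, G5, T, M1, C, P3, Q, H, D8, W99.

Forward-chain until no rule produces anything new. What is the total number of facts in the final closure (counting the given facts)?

Round 1 — (1), (2), (8), (13), derive W, J, F5, F12.
Round 2 — (10), (11), derive U6, S.
Round 3 — (5), (14), derive V, L3.
Round 4 — (6), (17), derive B8, N4.
Round 5 — (3), (7), derive K, R.
Round 6 — (16), derive E.
Closure: {A, B8, C, D8, E, F12, F5, G5, H, J, K, L3, M1, N4, P3, Q, R, S, T, U6, V, W, W99} — 23 facts.

23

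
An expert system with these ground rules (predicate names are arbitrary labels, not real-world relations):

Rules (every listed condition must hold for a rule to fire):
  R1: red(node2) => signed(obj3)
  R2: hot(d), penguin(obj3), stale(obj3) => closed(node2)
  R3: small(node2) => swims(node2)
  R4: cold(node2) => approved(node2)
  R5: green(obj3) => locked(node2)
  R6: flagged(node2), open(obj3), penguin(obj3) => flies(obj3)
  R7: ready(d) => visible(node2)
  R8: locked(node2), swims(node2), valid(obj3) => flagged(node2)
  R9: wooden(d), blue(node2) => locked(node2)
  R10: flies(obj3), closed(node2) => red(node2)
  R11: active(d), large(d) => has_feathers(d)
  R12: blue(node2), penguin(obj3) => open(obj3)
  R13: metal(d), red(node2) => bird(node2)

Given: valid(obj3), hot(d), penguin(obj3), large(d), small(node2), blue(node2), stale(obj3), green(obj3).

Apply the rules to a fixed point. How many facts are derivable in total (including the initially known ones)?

16

Round 1: R2 [hot(d), penguin(obj3), stale(obj3) => closed(node2)]; R3 [small(node2) => swims(node2)]; R5 [green(obj3) => locked(node2)]; R12 [blue(node2), penguin(obj3) => open(obj3)]. New: closed(node2), swims(node2), locked(node2), open(obj3).
Round 2: R8 [locked(node2), swims(node2), valid(obj3) => flagged(node2)]. New: flagged(node2).
Round 3: R6 [flagged(node2), open(obj3), penguin(obj3) => flies(obj3)]. New: flies(obj3).
Round 4: R10 [flies(obj3), closed(node2) => red(node2)]. New: red(node2).
Round 5: R1 [red(node2) => signed(obj3)]. New: signed(obj3).
Closure: {blue(node2), closed(node2), flagged(node2), flies(obj3), green(obj3), hot(d), large(d), locked(node2), open(obj3), penguin(obj3), red(node2), signed(obj3), small(node2), stale(obj3), swims(node2), valid(obj3)} — 16 facts.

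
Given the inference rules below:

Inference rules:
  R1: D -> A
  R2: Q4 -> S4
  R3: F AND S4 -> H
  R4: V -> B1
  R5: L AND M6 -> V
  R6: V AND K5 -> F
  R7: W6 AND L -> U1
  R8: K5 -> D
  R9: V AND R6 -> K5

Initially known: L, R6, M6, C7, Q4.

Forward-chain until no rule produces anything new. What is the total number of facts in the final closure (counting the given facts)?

13

Round 1: R2 [Q4 -> S4]; R5 [L AND M6 -> V]. Adds S4, V.
Round 2: R4 [V -> B1]; R9 [V AND R6 -> K5]. Adds B1, K5.
Round 3: R6 [V AND K5 -> F]; R8 [K5 -> D]. Adds F, D.
Round 4: R1 [D -> A]; R3 [F AND S4 -> H]. Adds A, H.
Closure: {A, B1, C7, D, F, H, K5, L, M6, Q4, R6, S4, V} — 13 facts.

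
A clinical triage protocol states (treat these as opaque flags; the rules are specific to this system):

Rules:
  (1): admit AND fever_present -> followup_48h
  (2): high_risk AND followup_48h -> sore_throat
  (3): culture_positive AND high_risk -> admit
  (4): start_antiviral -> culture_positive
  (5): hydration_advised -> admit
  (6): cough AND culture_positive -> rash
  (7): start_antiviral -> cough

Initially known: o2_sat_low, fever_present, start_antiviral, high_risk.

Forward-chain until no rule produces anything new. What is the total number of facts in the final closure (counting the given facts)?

10

Round 1: (4) [start_antiviral -> culture_positive]; (7) [start_antiviral -> cough]. New: culture_positive, cough.
Round 2: (3) [culture_positive AND high_risk -> admit]; (6) [cough AND culture_positive -> rash]. New: admit, rash.
Round 3: (1) [admit AND fever_present -> followup_48h]. New: followup_48h.
Round 4: (2) [high_risk AND followup_48h -> sore_throat]. New: sore_throat.
Closure: {admit, cough, culture_positive, fever_present, followup_48h, high_risk, o2_sat_low, rash, sore_throat, start_antiviral} — 10 facts.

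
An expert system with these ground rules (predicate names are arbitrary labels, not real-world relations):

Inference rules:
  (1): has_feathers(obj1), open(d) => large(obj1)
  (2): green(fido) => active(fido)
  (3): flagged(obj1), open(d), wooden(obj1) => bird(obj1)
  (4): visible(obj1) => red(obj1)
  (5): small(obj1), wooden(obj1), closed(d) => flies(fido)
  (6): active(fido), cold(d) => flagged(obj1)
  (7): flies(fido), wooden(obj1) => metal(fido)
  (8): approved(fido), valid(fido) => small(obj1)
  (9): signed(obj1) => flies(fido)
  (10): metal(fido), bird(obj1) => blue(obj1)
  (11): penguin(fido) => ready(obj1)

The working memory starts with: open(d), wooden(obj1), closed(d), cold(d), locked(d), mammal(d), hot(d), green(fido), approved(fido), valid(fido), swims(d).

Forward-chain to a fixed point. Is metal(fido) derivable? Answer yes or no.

yes

Round 1 — (2), (8), derive active(fido), small(obj1).
Round 2 — (5), (6), derive flies(fido), flagged(obj1).
Round 3 — (3), (7), derive bird(obj1), metal(fido).
Round 4 — (10), derive blue(obj1).
metal(fido) appears in round 3, so it is derivable.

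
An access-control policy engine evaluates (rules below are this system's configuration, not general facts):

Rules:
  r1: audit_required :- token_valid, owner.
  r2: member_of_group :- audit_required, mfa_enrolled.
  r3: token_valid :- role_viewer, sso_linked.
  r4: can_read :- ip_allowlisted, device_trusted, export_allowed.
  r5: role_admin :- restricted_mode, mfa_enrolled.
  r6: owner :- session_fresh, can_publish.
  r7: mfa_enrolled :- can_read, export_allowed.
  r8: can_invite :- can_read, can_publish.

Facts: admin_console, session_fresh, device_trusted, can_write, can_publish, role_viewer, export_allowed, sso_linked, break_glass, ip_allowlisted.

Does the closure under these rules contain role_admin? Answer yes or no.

Round 1 — r3, r4, r6, derive token_valid, can_read, owner.
Round 2 — r1, r7, r8, derive audit_required, mfa_enrolled, can_invite.
Round 3 — r2, derive member_of_group.
Fixed point reached. role_admin is concluded only by r5; r5 needs restricted_mode (never derived).

no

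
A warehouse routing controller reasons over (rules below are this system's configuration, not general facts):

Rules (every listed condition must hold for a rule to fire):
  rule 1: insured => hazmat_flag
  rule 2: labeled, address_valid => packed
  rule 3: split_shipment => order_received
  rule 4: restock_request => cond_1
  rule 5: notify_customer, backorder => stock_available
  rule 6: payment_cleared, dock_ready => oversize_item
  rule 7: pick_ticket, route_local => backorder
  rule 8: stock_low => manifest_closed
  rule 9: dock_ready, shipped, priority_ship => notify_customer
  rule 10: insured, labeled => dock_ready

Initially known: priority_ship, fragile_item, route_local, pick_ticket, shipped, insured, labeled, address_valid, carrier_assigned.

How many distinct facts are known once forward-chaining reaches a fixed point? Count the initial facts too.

15

Round 1: rule 1 [insured => hazmat_flag]; rule 2 [labeled, address_valid => packed]; rule 7 [pick_ticket, route_local => backorder]; rule 10 [insured, labeled => dock_ready]. Adds hazmat_flag, packed, backorder, dock_ready.
Round 2: rule 9 [dock_ready, shipped, priority_ship => notify_customer]. Adds notify_customer.
Round 3: rule 5 [notify_customer, backorder => stock_available]. Adds stock_available.
Closure: {address_valid, backorder, carrier_assigned, dock_ready, fragile_item, hazmat_flag, insured, labeled, notify_customer, packed, pick_ticket, priority_ship, route_local, shipped, stock_available} — 15 facts.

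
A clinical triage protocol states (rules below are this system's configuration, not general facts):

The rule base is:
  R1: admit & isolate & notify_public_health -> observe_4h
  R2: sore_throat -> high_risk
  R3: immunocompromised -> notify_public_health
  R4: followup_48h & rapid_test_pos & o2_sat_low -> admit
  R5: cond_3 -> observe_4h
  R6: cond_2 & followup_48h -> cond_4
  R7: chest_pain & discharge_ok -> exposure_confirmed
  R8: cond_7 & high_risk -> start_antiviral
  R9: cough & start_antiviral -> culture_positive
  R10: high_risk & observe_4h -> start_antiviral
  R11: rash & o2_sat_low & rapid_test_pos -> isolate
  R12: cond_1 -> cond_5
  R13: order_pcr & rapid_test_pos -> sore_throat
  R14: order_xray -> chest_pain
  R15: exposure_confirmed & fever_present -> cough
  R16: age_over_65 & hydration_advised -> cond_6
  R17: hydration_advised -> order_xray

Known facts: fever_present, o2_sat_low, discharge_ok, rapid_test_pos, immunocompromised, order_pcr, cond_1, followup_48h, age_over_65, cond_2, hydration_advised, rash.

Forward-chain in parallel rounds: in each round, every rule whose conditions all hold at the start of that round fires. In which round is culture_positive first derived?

Round 1: R3 [immunocompromised -> notify_public_health]; R4 [followup_48h & rapid_test_pos & o2_sat_low -> admit]; R6 [cond_2 & followup_48h -> cond_4]; R11 [rash & o2_sat_low & rapid_test_pos -> isolate]; R12 [cond_1 -> cond_5]; R13 [order_pcr & rapid_test_pos -> sore_throat]; R16 [age_over_65 & hydration_advised -> cond_6]; R17 [hydration_advised -> order_xray]. New: notify_public_health, admit, cond_4, isolate, cond_5, sore_throat, cond_6, order_xray.
Round 2: R1 [admit & isolate & notify_public_health -> observe_4h]; R2 [sore_throat -> high_risk]; R14 [order_xray -> chest_pain]. New: observe_4h, high_risk, chest_pain.
Round 3: R7 [chest_pain & discharge_ok -> exposure_confirmed]; R10 [high_risk & observe_4h -> start_antiviral]. New: exposure_confirmed, start_antiviral.
Round 4: R15 [exposure_confirmed & fever_present -> cough]. New: cough.
Round 5: R9 [cough & start_antiviral -> culture_positive]. New: culture_positive.
culture_positive first appears in round 5.

5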